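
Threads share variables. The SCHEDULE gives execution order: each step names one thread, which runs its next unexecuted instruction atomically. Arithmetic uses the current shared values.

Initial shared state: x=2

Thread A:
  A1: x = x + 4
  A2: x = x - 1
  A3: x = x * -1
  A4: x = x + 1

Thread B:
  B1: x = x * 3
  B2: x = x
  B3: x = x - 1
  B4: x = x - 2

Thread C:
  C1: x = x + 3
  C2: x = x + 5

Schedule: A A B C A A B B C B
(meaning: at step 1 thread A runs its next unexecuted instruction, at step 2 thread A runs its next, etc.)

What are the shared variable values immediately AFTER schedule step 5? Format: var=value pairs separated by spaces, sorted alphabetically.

Answer: x=-18

Derivation:
Step 1: thread A executes A1 (x = x + 4). Shared: x=6. PCs: A@1 B@0 C@0
Step 2: thread A executes A2 (x = x - 1). Shared: x=5. PCs: A@2 B@0 C@0
Step 3: thread B executes B1 (x = x * 3). Shared: x=15. PCs: A@2 B@1 C@0
Step 4: thread C executes C1 (x = x + 3). Shared: x=18. PCs: A@2 B@1 C@1
Step 5: thread A executes A3 (x = x * -1). Shared: x=-18. PCs: A@3 B@1 C@1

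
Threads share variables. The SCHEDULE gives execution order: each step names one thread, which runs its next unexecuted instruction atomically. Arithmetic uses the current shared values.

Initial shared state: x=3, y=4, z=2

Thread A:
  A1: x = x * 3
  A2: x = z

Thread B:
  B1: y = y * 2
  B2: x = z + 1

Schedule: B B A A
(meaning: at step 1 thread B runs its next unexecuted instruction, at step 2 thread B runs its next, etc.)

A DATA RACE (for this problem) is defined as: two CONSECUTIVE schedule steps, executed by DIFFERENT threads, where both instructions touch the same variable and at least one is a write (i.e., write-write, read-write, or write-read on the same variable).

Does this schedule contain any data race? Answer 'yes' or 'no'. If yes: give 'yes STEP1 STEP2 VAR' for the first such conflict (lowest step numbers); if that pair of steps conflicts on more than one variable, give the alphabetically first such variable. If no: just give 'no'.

Answer: yes 2 3 x

Derivation:
Steps 1,2: same thread (B). No race.
Steps 2,3: B(x = z + 1) vs A(x = x * 3). RACE on x (W-W).
Steps 3,4: same thread (A). No race.
First conflict at steps 2,3.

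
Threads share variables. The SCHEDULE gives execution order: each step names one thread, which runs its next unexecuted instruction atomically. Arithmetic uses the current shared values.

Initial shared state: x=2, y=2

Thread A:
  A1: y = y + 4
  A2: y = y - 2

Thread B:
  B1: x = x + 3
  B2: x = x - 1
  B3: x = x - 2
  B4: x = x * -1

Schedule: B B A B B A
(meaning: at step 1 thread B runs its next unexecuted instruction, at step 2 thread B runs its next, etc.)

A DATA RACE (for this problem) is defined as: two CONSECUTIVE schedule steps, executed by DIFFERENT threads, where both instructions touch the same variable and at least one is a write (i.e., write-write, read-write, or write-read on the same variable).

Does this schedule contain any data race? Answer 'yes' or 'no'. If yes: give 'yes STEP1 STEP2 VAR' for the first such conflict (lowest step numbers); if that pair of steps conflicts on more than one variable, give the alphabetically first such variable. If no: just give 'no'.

Steps 1,2: same thread (B). No race.
Steps 2,3: B(r=x,w=x) vs A(r=y,w=y). No conflict.
Steps 3,4: A(r=y,w=y) vs B(r=x,w=x). No conflict.
Steps 4,5: same thread (B). No race.
Steps 5,6: B(r=x,w=x) vs A(r=y,w=y). No conflict.

Answer: no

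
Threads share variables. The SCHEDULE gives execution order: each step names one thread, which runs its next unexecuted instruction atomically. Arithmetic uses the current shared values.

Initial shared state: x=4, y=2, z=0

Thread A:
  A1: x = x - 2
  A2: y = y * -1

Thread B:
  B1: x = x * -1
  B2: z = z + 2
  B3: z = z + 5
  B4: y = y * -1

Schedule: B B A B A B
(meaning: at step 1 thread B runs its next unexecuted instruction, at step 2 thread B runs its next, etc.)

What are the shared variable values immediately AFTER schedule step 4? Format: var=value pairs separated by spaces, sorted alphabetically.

Step 1: thread B executes B1 (x = x * -1). Shared: x=-4 y=2 z=0. PCs: A@0 B@1
Step 2: thread B executes B2 (z = z + 2). Shared: x=-4 y=2 z=2. PCs: A@0 B@2
Step 3: thread A executes A1 (x = x - 2). Shared: x=-6 y=2 z=2. PCs: A@1 B@2
Step 4: thread B executes B3 (z = z + 5). Shared: x=-6 y=2 z=7. PCs: A@1 B@3

Answer: x=-6 y=2 z=7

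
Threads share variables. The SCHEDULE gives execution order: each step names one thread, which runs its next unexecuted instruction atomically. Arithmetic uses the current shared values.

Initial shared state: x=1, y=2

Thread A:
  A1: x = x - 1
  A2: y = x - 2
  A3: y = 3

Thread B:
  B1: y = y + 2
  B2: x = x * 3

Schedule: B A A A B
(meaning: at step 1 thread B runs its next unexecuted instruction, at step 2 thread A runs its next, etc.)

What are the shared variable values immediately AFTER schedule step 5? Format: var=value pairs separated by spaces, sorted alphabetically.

Step 1: thread B executes B1 (y = y + 2). Shared: x=1 y=4. PCs: A@0 B@1
Step 2: thread A executes A1 (x = x - 1). Shared: x=0 y=4. PCs: A@1 B@1
Step 3: thread A executes A2 (y = x - 2). Shared: x=0 y=-2. PCs: A@2 B@1
Step 4: thread A executes A3 (y = 3). Shared: x=0 y=3. PCs: A@3 B@1
Step 5: thread B executes B2 (x = x * 3). Shared: x=0 y=3. PCs: A@3 B@2

Answer: x=0 y=3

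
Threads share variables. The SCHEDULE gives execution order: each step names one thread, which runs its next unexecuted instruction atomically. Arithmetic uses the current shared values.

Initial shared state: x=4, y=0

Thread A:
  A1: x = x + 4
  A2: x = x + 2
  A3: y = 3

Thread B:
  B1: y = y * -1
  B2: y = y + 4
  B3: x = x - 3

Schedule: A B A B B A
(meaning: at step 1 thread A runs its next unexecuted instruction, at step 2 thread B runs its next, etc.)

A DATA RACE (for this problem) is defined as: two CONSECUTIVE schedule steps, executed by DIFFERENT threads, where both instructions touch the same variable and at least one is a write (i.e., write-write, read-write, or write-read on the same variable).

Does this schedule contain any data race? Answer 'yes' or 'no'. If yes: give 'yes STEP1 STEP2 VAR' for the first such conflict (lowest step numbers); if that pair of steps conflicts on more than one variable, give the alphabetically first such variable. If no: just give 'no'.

Answer: no

Derivation:
Steps 1,2: A(r=x,w=x) vs B(r=y,w=y). No conflict.
Steps 2,3: B(r=y,w=y) vs A(r=x,w=x). No conflict.
Steps 3,4: A(r=x,w=x) vs B(r=y,w=y). No conflict.
Steps 4,5: same thread (B). No race.
Steps 5,6: B(r=x,w=x) vs A(r=-,w=y). No conflict.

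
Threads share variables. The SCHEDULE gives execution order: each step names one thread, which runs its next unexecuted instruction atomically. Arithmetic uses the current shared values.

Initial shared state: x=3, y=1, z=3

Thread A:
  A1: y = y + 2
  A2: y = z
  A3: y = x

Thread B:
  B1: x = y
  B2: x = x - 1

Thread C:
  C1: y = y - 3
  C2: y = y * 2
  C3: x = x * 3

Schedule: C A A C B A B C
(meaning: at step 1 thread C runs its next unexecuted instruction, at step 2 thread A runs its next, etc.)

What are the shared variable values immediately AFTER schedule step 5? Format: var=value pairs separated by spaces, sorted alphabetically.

Answer: x=6 y=6 z=3

Derivation:
Step 1: thread C executes C1 (y = y - 3). Shared: x=3 y=-2 z=3. PCs: A@0 B@0 C@1
Step 2: thread A executes A1 (y = y + 2). Shared: x=3 y=0 z=3. PCs: A@1 B@0 C@1
Step 3: thread A executes A2 (y = z). Shared: x=3 y=3 z=3. PCs: A@2 B@0 C@1
Step 4: thread C executes C2 (y = y * 2). Shared: x=3 y=6 z=3. PCs: A@2 B@0 C@2
Step 5: thread B executes B1 (x = y). Shared: x=6 y=6 z=3. PCs: A@2 B@1 C@2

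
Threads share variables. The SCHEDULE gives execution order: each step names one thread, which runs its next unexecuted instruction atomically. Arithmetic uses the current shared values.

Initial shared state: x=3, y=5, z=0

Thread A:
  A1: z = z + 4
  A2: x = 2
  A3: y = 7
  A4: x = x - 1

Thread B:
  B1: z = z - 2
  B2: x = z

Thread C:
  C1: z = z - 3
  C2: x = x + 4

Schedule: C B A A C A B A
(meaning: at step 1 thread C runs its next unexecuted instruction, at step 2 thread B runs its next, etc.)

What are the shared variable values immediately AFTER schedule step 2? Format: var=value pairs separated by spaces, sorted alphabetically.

Answer: x=3 y=5 z=-5

Derivation:
Step 1: thread C executes C1 (z = z - 3). Shared: x=3 y=5 z=-3. PCs: A@0 B@0 C@1
Step 2: thread B executes B1 (z = z - 2). Shared: x=3 y=5 z=-5. PCs: A@0 B@1 C@1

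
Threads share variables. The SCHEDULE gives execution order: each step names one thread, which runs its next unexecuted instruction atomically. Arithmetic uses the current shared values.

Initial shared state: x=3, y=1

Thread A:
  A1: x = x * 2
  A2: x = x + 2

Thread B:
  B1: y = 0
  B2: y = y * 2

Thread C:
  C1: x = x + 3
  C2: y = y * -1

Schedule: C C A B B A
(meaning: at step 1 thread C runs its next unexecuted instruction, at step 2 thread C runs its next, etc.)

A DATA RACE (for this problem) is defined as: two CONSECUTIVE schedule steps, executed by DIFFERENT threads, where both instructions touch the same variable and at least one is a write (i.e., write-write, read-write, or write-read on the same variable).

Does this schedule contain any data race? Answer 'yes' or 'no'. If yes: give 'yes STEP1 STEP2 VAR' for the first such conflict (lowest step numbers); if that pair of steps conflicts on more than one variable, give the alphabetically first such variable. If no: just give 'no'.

Answer: no

Derivation:
Steps 1,2: same thread (C). No race.
Steps 2,3: C(r=y,w=y) vs A(r=x,w=x). No conflict.
Steps 3,4: A(r=x,w=x) vs B(r=-,w=y). No conflict.
Steps 4,5: same thread (B). No race.
Steps 5,6: B(r=y,w=y) vs A(r=x,w=x). No conflict.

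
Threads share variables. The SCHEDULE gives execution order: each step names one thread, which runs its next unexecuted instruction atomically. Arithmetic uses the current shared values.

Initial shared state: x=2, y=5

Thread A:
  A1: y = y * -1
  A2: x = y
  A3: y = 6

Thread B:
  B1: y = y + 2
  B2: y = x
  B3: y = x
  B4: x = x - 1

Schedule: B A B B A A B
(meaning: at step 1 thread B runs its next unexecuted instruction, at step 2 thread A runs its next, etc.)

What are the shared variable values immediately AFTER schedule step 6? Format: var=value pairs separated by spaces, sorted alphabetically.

Answer: x=2 y=6

Derivation:
Step 1: thread B executes B1 (y = y + 2). Shared: x=2 y=7. PCs: A@0 B@1
Step 2: thread A executes A1 (y = y * -1). Shared: x=2 y=-7. PCs: A@1 B@1
Step 3: thread B executes B2 (y = x). Shared: x=2 y=2. PCs: A@1 B@2
Step 4: thread B executes B3 (y = x). Shared: x=2 y=2. PCs: A@1 B@3
Step 5: thread A executes A2 (x = y). Shared: x=2 y=2. PCs: A@2 B@3
Step 6: thread A executes A3 (y = 6). Shared: x=2 y=6. PCs: A@3 B@3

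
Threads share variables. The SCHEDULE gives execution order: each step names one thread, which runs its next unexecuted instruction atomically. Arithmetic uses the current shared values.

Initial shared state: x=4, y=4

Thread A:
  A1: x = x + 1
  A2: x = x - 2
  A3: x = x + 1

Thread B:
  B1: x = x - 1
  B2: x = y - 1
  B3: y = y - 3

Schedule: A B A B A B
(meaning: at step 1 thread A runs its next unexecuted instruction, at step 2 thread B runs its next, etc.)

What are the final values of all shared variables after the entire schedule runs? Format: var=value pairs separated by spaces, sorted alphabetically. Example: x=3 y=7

Step 1: thread A executes A1 (x = x + 1). Shared: x=5 y=4. PCs: A@1 B@0
Step 2: thread B executes B1 (x = x - 1). Shared: x=4 y=4. PCs: A@1 B@1
Step 3: thread A executes A2 (x = x - 2). Shared: x=2 y=4. PCs: A@2 B@1
Step 4: thread B executes B2 (x = y - 1). Shared: x=3 y=4. PCs: A@2 B@2
Step 5: thread A executes A3 (x = x + 1). Shared: x=4 y=4. PCs: A@3 B@2
Step 6: thread B executes B3 (y = y - 3). Shared: x=4 y=1. PCs: A@3 B@3

Answer: x=4 y=1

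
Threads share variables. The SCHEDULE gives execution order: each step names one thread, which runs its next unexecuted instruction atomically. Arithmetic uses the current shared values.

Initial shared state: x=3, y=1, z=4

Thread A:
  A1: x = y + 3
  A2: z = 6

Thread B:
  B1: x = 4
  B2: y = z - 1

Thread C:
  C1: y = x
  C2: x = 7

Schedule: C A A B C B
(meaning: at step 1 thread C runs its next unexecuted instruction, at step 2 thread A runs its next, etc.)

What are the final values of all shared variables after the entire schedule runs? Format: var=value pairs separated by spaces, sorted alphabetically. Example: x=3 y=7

Answer: x=7 y=5 z=6

Derivation:
Step 1: thread C executes C1 (y = x). Shared: x=3 y=3 z=4. PCs: A@0 B@0 C@1
Step 2: thread A executes A1 (x = y + 3). Shared: x=6 y=3 z=4. PCs: A@1 B@0 C@1
Step 3: thread A executes A2 (z = 6). Shared: x=6 y=3 z=6. PCs: A@2 B@0 C@1
Step 4: thread B executes B1 (x = 4). Shared: x=4 y=3 z=6. PCs: A@2 B@1 C@1
Step 5: thread C executes C2 (x = 7). Shared: x=7 y=3 z=6. PCs: A@2 B@1 C@2
Step 6: thread B executes B2 (y = z - 1). Shared: x=7 y=5 z=6. PCs: A@2 B@2 C@2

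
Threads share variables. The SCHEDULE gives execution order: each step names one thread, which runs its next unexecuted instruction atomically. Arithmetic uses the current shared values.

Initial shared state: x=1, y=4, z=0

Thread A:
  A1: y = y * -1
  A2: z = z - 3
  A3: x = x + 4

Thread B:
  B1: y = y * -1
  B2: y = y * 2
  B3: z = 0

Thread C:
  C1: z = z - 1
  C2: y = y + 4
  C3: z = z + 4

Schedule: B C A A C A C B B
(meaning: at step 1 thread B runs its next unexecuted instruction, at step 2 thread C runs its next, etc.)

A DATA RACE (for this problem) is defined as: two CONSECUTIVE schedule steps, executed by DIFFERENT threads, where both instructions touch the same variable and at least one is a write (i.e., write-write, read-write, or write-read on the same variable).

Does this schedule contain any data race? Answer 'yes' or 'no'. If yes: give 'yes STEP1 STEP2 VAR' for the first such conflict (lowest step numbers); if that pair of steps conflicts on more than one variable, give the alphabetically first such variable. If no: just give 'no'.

Steps 1,2: B(r=y,w=y) vs C(r=z,w=z). No conflict.
Steps 2,3: C(r=z,w=z) vs A(r=y,w=y). No conflict.
Steps 3,4: same thread (A). No race.
Steps 4,5: A(r=z,w=z) vs C(r=y,w=y). No conflict.
Steps 5,6: C(r=y,w=y) vs A(r=x,w=x). No conflict.
Steps 6,7: A(r=x,w=x) vs C(r=z,w=z). No conflict.
Steps 7,8: C(r=z,w=z) vs B(r=y,w=y). No conflict.
Steps 8,9: same thread (B). No race.

Answer: no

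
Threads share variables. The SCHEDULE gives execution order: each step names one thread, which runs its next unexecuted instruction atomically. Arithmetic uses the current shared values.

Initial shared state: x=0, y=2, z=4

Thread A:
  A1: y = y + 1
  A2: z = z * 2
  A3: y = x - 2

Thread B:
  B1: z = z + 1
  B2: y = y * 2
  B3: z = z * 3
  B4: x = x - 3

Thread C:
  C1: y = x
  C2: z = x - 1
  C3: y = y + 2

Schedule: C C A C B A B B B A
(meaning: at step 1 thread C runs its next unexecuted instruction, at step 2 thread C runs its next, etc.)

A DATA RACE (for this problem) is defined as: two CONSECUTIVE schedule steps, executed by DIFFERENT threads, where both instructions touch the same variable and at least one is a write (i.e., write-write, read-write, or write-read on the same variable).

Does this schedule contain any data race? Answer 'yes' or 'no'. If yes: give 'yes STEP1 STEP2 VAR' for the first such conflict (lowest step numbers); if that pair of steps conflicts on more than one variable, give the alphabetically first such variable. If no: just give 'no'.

Answer: yes 3 4 y

Derivation:
Steps 1,2: same thread (C). No race.
Steps 2,3: C(r=x,w=z) vs A(r=y,w=y). No conflict.
Steps 3,4: A(y = y + 1) vs C(y = y + 2). RACE on y (W-W).
Steps 4,5: C(r=y,w=y) vs B(r=z,w=z). No conflict.
Steps 5,6: B(z = z + 1) vs A(z = z * 2). RACE on z (W-W).
Steps 6,7: A(r=z,w=z) vs B(r=y,w=y). No conflict.
Steps 7,8: same thread (B). No race.
Steps 8,9: same thread (B). No race.
Steps 9,10: B(x = x - 3) vs A(y = x - 2). RACE on x (W-R).
First conflict at steps 3,4.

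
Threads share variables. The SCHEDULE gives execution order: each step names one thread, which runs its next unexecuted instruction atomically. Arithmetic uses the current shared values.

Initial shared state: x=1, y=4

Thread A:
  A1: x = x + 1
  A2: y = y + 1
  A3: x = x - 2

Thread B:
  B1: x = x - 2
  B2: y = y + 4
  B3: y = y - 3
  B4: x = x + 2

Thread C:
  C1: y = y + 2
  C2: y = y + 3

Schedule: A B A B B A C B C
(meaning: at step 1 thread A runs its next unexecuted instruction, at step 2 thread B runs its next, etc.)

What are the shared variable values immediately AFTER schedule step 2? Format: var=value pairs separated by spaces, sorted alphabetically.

Step 1: thread A executes A1 (x = x + 1). Shared: x=2 y=4. PCs: A@1 B@0 C@0
Step 2: thread B executes B1 (x = x - 2). Shared: x=0 y=4. PCs: A@1 B@1 C@0

Answer: x=0 y=4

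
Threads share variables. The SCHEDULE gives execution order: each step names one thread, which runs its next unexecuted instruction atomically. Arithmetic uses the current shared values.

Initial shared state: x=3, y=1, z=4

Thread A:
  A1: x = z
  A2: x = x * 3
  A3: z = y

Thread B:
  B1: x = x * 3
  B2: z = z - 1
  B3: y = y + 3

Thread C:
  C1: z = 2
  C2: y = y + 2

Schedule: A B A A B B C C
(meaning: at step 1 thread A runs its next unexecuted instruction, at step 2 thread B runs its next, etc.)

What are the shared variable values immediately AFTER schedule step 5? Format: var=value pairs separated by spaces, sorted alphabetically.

Step 1: thread A executes A1 (x = z). Shared: x=4 y=1 z=4. PCs: A@1 B@0 C@0
Step 2: thread B executes B1 (x = x * 3). Shared: x=12 y=1 z=4. PCs: A@1 B@1 C@0
Step 3: thread A executes A2 (x = x * 3). Shared: x=36 y=1 z=4. PCs: A@2 B@1 C@0
Step 4: thread A executes A3 (z = y). Shared: x=36 y=1 z=1. PCs: A@3 B@1 C@0
Step 5: thread B executes B2 (z = z - 1). Shared: x=36 y=1 z=0. PCs: A@3 B@2 C@0

Answer: x=36 y=1 z=0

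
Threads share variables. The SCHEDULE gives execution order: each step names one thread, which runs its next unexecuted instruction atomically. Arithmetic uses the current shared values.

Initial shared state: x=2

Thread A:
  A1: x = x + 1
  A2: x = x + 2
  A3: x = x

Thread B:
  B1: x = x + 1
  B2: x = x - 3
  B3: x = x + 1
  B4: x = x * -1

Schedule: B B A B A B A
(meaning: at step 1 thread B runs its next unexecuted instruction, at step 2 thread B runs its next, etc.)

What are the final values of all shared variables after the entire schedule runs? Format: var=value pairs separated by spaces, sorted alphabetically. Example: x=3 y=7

Step 1: thread B executes B1 (x = x + 1). Shared: x=3. PCs: A@0 B@1
Step 2: thread B executes B2 (x = x - 3). Shared: x=0. PCs: A@0 B@2
Step 3: thread A executes A1 (x = x + 1). Shared: x=1. PCs: A@1 B@2
Step 4: thread B executes B3 (x = x + 1). Shared: x=2. PCs: A@1 B@3
Step 5: thread A executes A2 (x = x + 2). Shared: x=4. PCs: A@2 B@3
Step 6: thread B executes B4 (x = x * -1). Shared: x=-4. PCs: A@2 B@4
Step 7: thread A executes A3 (x = x). Shared: x=-4. PCs: A@3 B@4

Answer: x=-4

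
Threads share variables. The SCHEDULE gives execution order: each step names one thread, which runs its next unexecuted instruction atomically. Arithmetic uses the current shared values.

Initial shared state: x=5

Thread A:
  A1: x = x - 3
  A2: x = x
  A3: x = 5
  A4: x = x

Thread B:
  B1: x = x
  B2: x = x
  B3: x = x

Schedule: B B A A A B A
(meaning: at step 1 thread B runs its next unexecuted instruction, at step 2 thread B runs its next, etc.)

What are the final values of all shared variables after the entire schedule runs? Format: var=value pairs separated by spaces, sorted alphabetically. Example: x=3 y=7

Answer: x=5

Derivation:
Step 1: thread B executes B1 (x = x). Shared: x=5. PCs: A@0 B@1
Step 2: thread B executes B2 (x = x). Shared: x=5. PCs: A@0 B@2
Step 3: thread A executes A1 (x = x - 3). Shared: x=2. PCs: A@1 B@2
Step 4: thread A executes A2 (x = x). Shared: x=2. PCs: A@2 B@2
Step 5: thread A executes A3 (x = 5). Shared: x=5. PCs: A@3 B@2
Step 6: thread B executes B3 (x = x). Shared: x=5. PCs: A@3 B@3
Step 7: thread A executes A4 (x = x). Shared: x=5. PCs: A@4 B@3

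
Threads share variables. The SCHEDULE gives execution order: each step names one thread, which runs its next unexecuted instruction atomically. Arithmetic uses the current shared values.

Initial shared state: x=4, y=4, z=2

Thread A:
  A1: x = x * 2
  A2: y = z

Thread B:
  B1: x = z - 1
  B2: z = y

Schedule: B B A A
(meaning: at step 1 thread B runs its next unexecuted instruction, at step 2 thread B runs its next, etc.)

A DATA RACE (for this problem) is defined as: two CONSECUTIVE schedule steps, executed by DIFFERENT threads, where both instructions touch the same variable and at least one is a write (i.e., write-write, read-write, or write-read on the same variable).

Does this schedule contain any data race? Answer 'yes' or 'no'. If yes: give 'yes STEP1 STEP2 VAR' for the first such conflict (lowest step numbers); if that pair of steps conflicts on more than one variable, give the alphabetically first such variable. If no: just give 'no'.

Answer: no

Derivation:
Steps 1,2: same thread (B). No race.
Steps 2,3: B(r=y,w=z) vs A(r=x,w=x). No conflict.
Steps 3,4: same thread (A). No race.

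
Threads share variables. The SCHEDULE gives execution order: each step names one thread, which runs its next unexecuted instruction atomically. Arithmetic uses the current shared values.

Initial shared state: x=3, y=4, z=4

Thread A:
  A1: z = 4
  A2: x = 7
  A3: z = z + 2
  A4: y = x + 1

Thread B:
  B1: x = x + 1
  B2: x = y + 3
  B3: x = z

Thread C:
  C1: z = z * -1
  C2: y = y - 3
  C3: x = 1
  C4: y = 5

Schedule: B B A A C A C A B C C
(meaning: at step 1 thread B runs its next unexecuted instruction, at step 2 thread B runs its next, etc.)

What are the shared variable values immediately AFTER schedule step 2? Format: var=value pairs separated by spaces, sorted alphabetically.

Answer: x=7 y=4 z=4

Derivation:
Step 1: thread B executes B1 (x = x + 1). Shared: x=4 y=4 z=4. PCs: A@0 B@1 C@0
Step 2: thread B executes B2 (x = y + 3). Shared: x=7 y=4 z=4. PCs: A@0 B@2 C@0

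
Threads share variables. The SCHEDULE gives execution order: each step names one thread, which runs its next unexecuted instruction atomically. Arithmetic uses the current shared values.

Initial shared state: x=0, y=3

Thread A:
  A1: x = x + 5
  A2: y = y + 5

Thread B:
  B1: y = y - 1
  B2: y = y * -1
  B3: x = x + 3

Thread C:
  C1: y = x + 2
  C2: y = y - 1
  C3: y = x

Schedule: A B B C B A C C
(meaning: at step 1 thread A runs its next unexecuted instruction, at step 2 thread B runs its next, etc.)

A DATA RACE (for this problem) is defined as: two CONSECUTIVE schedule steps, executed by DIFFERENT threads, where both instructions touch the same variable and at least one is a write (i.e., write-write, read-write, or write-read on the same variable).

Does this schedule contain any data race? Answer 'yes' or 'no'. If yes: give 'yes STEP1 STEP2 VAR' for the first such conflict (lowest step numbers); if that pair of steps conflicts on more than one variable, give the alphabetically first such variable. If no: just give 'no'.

Answer: yes 3 4 y

Derivation:
Steps 1,2: A(r=x,w=x) vs B(r=y,w=y). No conflict.
Steps 2,3: same thread (B). No race.
Steps 3,4: B(y = y * -1) vs C(y = x + 2). RACE on y (W-W).
Steps 4,5: C(y = x + 2) vs B(x = x + 3). RACE on x (R-W).
Steps 5,6: B(r=x,w=x) vs A(r=y,w=y). No conflict.
Steps 6,7: A(y = y + 5) vs C(y = y - 1). RACE on y (W-W).
Steps 7,8: same thread (C). No race.
First conflict at steps 3,4.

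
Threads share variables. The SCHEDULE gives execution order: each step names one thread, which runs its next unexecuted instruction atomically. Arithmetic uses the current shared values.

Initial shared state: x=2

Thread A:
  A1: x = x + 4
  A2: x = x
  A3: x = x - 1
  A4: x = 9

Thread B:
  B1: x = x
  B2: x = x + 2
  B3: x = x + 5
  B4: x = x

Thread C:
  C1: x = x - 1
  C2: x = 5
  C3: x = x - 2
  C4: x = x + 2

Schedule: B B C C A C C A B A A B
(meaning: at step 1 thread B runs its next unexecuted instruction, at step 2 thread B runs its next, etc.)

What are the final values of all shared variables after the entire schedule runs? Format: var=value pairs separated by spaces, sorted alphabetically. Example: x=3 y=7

Step 1: thread B executes B1 (x = x). Shared: x=2. PCs: A@0 B@1 C@0
Step 2: thread B executes B2 (x = x + 2). Shared: x=4. PCs: A@0 B@2 C@0
Step 3: thread C executes C1 (x = x - 1). Shared: x=3. PCs: A@0 B@2 C@1
Step 4: thread C executes C2 (x = 5). Shared: x=5. PCs: A@0 B@2 C@2
Step 5: thread A executes A1 (x = x + 4). Shared: x=9. PCs: A@1 B@2 C@2
Step 6: thread C executes C3 (x = x - 2). Shared: x=7. PCs: A@1 B@2 C@3
Step 7: thread C executes C4 (x = x + 2). Shared: x=9. PCs: A@1 B@2 C@4
Step 8: thread A executes A2 (x = x). Shared: x=9. PCs: A@2 B@2 C@4
Step 9: thread B executes B3 (x = x + 5). Shared: x=14. PCs: A@2 B@3 C@4
Step 10: thread A executes A3 (x = x - 1). Shared: x=13. PCs: A@3 B@3 C@4
Step 11: thread A executes A4 (x = 9). Shared: x=9. PCs: A@4 B@3 C@4
Step 12: thread B executes B4 (x = x). Shared: x=9. PCs: A@4 B@4 C@4

Answer: x=9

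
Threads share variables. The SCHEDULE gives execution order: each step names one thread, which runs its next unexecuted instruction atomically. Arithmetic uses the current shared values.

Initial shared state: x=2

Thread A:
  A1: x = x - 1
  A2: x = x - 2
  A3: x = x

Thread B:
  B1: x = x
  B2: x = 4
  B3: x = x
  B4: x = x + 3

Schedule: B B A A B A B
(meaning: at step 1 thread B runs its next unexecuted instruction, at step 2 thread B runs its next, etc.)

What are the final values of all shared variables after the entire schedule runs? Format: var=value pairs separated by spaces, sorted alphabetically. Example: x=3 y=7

Answer: x=4

Derivation:
Step 1: thread B executes B1 (x = x). Shared: x=2. PCs: A@0 B@1
Step 2: thread B executes B2 (x = 4). Shared: x=4. PCs: A@0 B@2
Step 3: thread A executes A1 (x = x - 1). Shared: x=3. PCs: A@1 B@2
Step 4: thread A executes A2 (x = x - 2). Shared: x=1. PCs: A@2 B@2
Step 5: thread B executes B3 (x = x). Shared: x=1. PCs: A@2 B@3
Step 6: thread A executes A3 (x = x). Shared: x=1. PCs: A@3 B@3
Step 7: thread B executes B4 (x = x + 3). Shared: x=4. PCs: A@3 B@4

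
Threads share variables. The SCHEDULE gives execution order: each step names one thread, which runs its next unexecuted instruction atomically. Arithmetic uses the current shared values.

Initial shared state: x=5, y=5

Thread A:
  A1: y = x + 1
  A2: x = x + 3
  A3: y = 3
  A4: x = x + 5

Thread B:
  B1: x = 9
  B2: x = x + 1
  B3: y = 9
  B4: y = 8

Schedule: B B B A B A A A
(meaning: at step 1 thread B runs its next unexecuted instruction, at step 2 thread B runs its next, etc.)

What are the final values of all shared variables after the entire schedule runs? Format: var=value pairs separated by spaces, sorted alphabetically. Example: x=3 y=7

Answer: x=18 y=3

Derivation:
Step 1: thread B executes B1 (x = 9). Shared: x=9 y=5. PCs: A@0 B@1
Step 2: thread B executes B2 (x = x + 1). Shared: x=10 y=5. PCs: A@0 B@2
Step 3: thread B executes B3 (y = 9). Shared: x=10 y=9. PCs: A@0 B@3
Step 4: thread A executes A1 (y = x + 1). Shared: x=10 y=11. PCs: A@1 B@3
Step 5: thread B executes B4 (y = 8). Shared: x=10 y=8. PCs: A@1 B@4
Step 6: thread A executes A2 (x = x + 3). Shared: x=13 y=8. PCs: A@2 B@4
Step 7: thread A executes A3 (y = 3). Shared: x=13 y=3. PCs: A@3 B@4
Step 8: thread A executes A4 (x = x + 5). Shared: x=18 y=3. PCs: A@4 B@4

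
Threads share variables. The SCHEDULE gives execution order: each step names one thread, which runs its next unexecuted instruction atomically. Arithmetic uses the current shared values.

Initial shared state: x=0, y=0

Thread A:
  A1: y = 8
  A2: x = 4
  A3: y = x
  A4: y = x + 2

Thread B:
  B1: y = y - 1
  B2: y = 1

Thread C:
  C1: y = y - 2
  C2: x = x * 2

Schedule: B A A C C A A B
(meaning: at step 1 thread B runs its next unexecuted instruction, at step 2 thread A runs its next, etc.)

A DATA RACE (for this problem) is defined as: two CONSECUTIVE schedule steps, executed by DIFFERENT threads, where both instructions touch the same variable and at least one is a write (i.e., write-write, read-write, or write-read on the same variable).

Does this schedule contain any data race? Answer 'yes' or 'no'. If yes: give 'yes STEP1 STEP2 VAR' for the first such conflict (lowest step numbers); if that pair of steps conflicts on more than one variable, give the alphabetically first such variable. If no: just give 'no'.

Steps 1,2: B(y = y - 1) vs A(y = 8). RACE on y (W-W).
Steps 2,3: same thread (A). No race.
Steps 3,4: A(r=-,w=x) vs C(r=y,w=y). No conflict.
Steps 4,5: same thread (C). No race.
Steps 5,6: C(x = x * 2) vs A(y = x). RACE on x (W-R).
Steps 6,7: same thread (A). No race.
Steps 7,8: A(y = x + 2) vs B(y = 1). RACE on y (W-W).
First conflict at steps 1,2.

Answer: yes 1 2 y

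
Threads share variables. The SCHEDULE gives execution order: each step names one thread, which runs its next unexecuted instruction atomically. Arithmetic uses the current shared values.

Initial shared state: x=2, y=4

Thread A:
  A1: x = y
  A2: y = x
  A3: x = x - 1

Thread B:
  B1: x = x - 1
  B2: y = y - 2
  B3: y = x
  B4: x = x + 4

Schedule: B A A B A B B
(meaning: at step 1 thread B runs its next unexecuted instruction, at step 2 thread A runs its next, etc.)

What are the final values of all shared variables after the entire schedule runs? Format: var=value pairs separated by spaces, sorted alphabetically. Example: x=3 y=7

Answer: x=7 y=3

Derivation:
Step 1: thread B executes B1 (x = x - 1). Shared: x=1 y=4. PCs: A@0 B@1
Step 2: thread A executes A1 (x = y). Shared: x=4 y=4. PCs: A@1 B@1
Step 3: thread A executes A2 (y = x). Shared: x=4 y=4. PCs: A@2 B@1
Step 4: thread B executes B2 (y = y - 2). Shared: x=4 y=2. PCs: A@2 B@2
Step 5: thread A executes A3 (x = x - 1). Shared: x=3 y=2. PCs: A@3 B@2
Step 6: thread B executes B3 (y = x). Shared: x=3 y=3. PCs: A@3 B@3
Step 7: thread B executes B4 (x = x + 4). Shared: x=7 y=3. PCs: A@3 B@4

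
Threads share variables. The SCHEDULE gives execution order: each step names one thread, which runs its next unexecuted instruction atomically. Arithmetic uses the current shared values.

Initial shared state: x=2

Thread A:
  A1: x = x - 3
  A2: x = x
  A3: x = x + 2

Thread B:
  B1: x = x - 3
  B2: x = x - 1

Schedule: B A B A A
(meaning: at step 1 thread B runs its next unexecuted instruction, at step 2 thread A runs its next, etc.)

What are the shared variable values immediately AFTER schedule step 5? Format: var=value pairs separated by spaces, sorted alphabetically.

Answer: x=-3

Derivation:
Step 1: thread B executes B1 (x = x - 3). Shared: x=-1. PCs: A@0 B@1
Step 2: thread A executes A1 (x = x - 3). Shared: x=-4. PCs: A@1 B@1
Step 3: thread B executes B2 (x = x - 1). Shared: x=-5. PCs: A@1 B@2
Step 4: thread A executes A2 (x = x). Shared: x=-5. PCs: A@2 B@2
Step 5: thread A executes A3 (x = x + 2). Shared: x=-3. PCs: A@3 B@2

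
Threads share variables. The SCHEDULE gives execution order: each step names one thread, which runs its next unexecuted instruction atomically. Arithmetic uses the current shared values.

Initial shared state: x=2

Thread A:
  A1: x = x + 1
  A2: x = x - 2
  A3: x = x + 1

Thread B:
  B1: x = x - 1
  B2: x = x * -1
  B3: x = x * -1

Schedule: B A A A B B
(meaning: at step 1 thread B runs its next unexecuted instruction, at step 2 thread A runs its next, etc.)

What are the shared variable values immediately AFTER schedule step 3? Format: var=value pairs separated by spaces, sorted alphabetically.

Answer: x=0

Derivation:
Step 1: thread B executes B1 (x = x - 1). Shared: x=1. PCs: A@0 B@1
Step 2: thread A executes A1 (x = x + 1). Shared: x=2. PCs: A@1 B@1
Step 3: thread A executes A2 (x = x - 2). Shared: x=0. PCs: A@2 B@1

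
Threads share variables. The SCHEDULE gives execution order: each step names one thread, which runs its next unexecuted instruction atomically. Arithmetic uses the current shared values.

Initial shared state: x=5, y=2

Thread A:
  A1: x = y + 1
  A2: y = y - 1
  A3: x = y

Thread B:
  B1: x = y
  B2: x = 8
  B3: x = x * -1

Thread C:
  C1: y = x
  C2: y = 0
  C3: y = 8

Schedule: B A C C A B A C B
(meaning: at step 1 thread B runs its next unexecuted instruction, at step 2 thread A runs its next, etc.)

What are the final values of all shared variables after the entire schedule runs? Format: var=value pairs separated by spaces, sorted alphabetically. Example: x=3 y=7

Step 1: thread B executes B1 (x = y). Shared: x=2 y=2. PCs: A@0 B@1 C@0
Step 2: thread A executes A1 (x = y + 1). Shared: x=3 y=2. PCs: A@1 B@1 C@0
Step 3: thread C executes C1 (y = x). Shared: x=3 y=3. PCs: A@1 B@1 C@1
Step 4: thread C executes C2 (y = 0). Shared: x=3 y=0. PCs: A@1 B@1 C@2
Step 5: thread A executes A2 (y = y - 1). Shared: x=3 y=-1. PCs: A@2 B@1 C@2
Step 6: thread B executes B2 (x = 8). Shared: x=8 y=-1. PCs: A@2 B@2 C@2
Step 7: thread A executes A3 (x = y). Shared: x=-1 y=-1. PCs: A@3 B@2 C@2
Step 8: thread C executes C3 (y = 8). Shared: x=-1 y=8. PCs: A@3 B@2 C@3
Step 9: thread B executes B3 (x = x * -1). Shared: x=1 y=8. PCs: A@3 B@3 C@3

Answer: x=1 y=8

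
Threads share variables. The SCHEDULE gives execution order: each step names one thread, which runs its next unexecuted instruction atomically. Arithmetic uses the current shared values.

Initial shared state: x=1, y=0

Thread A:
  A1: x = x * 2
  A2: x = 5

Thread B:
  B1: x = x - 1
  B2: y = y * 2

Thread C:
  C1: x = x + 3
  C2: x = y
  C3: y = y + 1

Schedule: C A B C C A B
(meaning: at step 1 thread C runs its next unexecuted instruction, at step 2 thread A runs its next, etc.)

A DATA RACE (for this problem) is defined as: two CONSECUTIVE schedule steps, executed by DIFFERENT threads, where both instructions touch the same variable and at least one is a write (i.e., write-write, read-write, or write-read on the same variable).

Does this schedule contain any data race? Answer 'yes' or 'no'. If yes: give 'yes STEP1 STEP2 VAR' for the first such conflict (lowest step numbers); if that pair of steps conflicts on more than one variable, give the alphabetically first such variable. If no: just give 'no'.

Answer: yes 1 2 x

Derivation:
Steps 1,2: C(x = x + 3) vs A(x = x * 2). RACE on x (W-W).
Steps 2,3: A(x = x * 2) vs B(x = x - 1). RACE on x (W-W).
Steps 3,4: B(x = x - 1) vs C(x = y). RACE on x (W-W).
Steps 4,5: same thread (C). No race.
Steps 5,6: C(r=y,w=y) vs A(r=-,w=x). No conflict.
Steps 6,7: A(r=-,w=x) vs B(r=y,w=y). No conflict.
First conflict at steps 1,2.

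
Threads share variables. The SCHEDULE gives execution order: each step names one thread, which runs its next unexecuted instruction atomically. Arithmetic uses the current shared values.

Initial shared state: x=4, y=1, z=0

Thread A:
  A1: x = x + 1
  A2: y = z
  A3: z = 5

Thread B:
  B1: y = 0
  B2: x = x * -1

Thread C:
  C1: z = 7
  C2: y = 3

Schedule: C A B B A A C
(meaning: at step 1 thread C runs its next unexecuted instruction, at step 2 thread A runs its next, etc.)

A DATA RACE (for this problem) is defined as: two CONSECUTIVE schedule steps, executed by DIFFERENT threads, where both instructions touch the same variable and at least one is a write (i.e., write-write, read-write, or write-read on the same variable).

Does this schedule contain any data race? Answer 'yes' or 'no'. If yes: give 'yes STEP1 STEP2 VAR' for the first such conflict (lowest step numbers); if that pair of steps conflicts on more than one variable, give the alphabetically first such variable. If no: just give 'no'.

Answer: no

Derivation:
Steps 1,2: C(r=-,w=z) vs A(r=x,w=x). No conflict.
Steps 2,3: A(r=x,w=x) vs B(r=-,w=y). No conflict.
Steps 3,4: same thread (B). No race.
Steps 4,5: B(r=x,w=x) vs A(r=z,w=y). No conflict.
Steps 5,6: same thread (A). No race.
Steps 6,7: A(r=-,w=z) vs C(r=-,w=y). No conflict.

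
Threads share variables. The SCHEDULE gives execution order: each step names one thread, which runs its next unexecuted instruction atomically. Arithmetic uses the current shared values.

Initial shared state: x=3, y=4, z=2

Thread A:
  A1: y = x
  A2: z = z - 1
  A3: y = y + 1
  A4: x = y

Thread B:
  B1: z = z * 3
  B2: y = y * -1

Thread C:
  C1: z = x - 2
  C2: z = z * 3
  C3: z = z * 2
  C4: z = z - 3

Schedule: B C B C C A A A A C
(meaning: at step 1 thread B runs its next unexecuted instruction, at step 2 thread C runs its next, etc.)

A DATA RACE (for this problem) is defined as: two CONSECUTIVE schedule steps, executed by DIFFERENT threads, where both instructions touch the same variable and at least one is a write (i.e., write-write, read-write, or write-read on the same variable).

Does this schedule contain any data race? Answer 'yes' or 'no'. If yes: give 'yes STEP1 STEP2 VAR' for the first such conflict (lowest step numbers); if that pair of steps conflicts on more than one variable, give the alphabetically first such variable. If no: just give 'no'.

Steps 1,2: B(z = z * 3) vs C(z = x - 2). RACE on z (W-W).
Steps 2,3: C(r=x,w=z) vs B(r=y,w=y). No conflict.
Steps 3,4: B(r=y,w=y) vs C(r=z,w=z). No conflict.
Steps 4,5: same thread (C). No race.
Steps 5,6: C(r=z,w=z) vs A(r=x,w=y). No conflict.
Steps 6,7: same thread (A). No race.
Steps 7,8: same thread (A). No race.
Steps 8,9: same thread (A). No race.
Steps 9,10: A(r=y,w=x) vs C(r=z,w=z). No conflict.
First conflict at steps 1,2.

Answer: yes 1 2 z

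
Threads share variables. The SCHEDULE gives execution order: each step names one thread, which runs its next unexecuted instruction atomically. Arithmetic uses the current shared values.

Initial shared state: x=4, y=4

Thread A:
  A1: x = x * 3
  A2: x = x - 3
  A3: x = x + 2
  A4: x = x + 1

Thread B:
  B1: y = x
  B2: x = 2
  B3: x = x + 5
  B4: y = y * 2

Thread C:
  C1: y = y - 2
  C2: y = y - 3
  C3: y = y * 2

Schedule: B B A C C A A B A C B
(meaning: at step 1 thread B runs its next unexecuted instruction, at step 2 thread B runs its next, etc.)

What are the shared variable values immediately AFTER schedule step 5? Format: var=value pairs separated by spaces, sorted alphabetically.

Answer: x=6 y=-1

Derivation:
Step 1: thread B executes B1 (y = x). Shared: x=4 y=4. PCs: A@0 B@1 C@0
Step 2: thread B executes B2 (x = 2). Shared: x=2 y=4. PCs: A@0 B@2 C@0
Step 3: thread A executes A1 (x = x * 3). Shared: x=6 y=4. PCs: A@1 B@2 C@0
Step 4: thread C executes C1 (y = y - 2). Shared: x=6 y=2. PCs: A@1 B@2 C@1
Step 5: thread C executes C2 (y = y - 3). Shared: x=6 y=-1. PCs: A@1 B@2 C@2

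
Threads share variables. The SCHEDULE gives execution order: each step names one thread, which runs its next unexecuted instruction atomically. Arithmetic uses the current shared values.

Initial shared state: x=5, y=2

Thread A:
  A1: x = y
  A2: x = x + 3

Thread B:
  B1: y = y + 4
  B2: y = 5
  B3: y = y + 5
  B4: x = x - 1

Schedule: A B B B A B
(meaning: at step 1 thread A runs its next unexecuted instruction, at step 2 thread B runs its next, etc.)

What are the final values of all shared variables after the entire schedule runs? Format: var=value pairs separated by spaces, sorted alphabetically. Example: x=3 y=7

Answer: x=4 y=10

Derivation:
Step 1: thread A executes A1 (x = y). Shared: x=2 y=2. PCs: A@1 B@0
Step 2: thread B executes B1 (y = y + 4). Shared: x=2 y=6. PCs: A@1 B@1
Step 3: thread B executes B2 (y = 5). Shared: x=2 y=5. PCs: A@1 B@2
Step 4: thread B executes B3 (y = y + 5). Shared: x=2 y=10. PCs: A@1 B@3
Step 5: thread A executes A2 (x = x + 3). Shared: x=5 y=10. PCs: A@2 B@3
Step 6: thread B executes B4 (x = x - 1). Shared: x=4 y=10. PCs: A@2 B@4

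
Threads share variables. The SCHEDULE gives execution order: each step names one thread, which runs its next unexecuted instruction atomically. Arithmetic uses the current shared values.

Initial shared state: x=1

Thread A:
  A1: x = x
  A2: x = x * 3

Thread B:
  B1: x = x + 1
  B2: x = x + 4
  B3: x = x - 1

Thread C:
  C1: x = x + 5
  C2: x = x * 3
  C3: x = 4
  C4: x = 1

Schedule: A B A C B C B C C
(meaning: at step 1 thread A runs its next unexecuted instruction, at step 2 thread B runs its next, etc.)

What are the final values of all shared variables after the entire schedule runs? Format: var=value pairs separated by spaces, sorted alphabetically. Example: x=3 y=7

Step 1: thread A executes A1 (x = x). Shared: x=1. PCs: A@1 B@0 C@0
Step 2: thread B executes B1 (x = x + 1). Shared: x=2. PCs: A@1 B@1 C@0
Step 3: thread A executes A2 (x = x * 3). Shared: x=6. PCs: A@2 B@1 C@0
Step 4: thread C executes C1 (x = x + 5). Shared: x=11. PCs: A@2 B@1 C@1
Step 5: thread B executes B2 (x = x + 4). Shared: x=15. PCs: A@2 B@2 C@1
Step 6: thread C executes C2 (x = x * 3). Shared: x=45. PCs: A@2 B@2 C@2
Step 7: thread B executes B3 (x = x - 1). Shared: x=44. PCs: A@2 B@3 C@2
Step 8: thread C executes C3 (x = 4). Shared: x=4. PCs: A@2 B@3 C@3
Step 9: thread C executes C4 (x = 1). Shared: x=1. PCs: A@2 B@3 C@4

Answer: x=1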